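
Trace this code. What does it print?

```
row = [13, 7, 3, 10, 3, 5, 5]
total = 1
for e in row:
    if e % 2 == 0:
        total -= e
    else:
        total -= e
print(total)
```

e=13: not even, total = 1-13 = -12
e=7: not even, total = (-12)-7 = -19
e=3: not even, total = (-19)-3 = -22
e=10: even, total = (-22)-10 = -32
e=3: not even, total = (-32)-3 = -35
e=5: not even, total = (-35)-5 = -40
e=5: not even, total = (-40)-5 = -45

-45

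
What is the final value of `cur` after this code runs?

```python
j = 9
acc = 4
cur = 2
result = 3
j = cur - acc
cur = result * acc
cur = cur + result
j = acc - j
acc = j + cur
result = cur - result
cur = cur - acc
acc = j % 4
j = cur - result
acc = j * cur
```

-6

j = 2-4 = -2
cur = 3*4 = 12
cur = 12+3 = 15
j = 4-(-2) = 6
acc = 6+15 = 21
result = 15-3 = 12
cur = 15-21 = -6
acc = 6%4 = 2
j = (-6)-12 = -18
acc = (-18)*(-6) = 108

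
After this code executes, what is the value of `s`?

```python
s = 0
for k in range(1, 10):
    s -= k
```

-45

k=1: s = 0-1 = -1
k=2: s = (-1)-2 = -3
k=3: s = (-3)-3 = -6
k=4: s = (-6)-4 = -10
k=5: s = (-10)-5 = -15
k=6: s = (-15)-6 = -21
k=7: s = (-21)-7 = -28
k=8: s = (-28)-8 = -36
k=9: s = (-36)-9 = -45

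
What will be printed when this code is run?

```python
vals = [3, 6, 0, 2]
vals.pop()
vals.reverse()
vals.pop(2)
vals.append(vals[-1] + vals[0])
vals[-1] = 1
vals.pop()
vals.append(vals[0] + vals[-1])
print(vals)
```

[0, 6, 6]

pop() removes 2 → [3, 6, 0]
reverse → [0, 6, 3]
pop(2) removes 3 → [0, 6]
append vals[-1]+vals[0] = 6+0 = 6 → [0, 6, 6]
vals[-1] = 1 → [0, 6, 1]
pop() removes 1 → [0, 6]
append vals[0]+vals[-1] = 0+6 = 6 → [0, 6, 6]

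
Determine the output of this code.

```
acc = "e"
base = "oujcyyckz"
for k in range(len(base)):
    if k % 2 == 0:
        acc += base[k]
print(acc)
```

k=0: add 'o' → 'eo'
k=1: skip
k=2: add 'j' → 'eoj'
k=3: skip
k=4: add 'y' → 'eojy'
k=5: skip
k=6: add 'c' → 'eojyc'
k=7: skip
k=8: add 'z' → 'eojycz'

eojycz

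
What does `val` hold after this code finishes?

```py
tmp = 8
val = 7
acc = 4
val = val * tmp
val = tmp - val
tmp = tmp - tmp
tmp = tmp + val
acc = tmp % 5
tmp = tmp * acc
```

-48

val = 7*8 = 56
val = 8-56 = -48
tmp = 8-8 = 0
tmp = 0+(-48) = -48
acc = (-48)%5 = 2
tmp = (-48)*2 = -96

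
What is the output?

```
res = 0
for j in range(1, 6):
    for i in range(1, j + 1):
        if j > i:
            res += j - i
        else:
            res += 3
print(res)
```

j=1,i=1: not 1>1, res = 0+3 = 3
j=2,i=1: 2>1, res = 3+1 = 4
j=2,i=2: not 2>2, res = 4+3 = 7
j=3,i=1: 3>1, res = 7+2 = 9
j=3,i=2: 3>2, res = 9+1 = 10
j=3,i=3: not 3>3, res = 10+3 = 13
j=4,i=1: 4>1, res = 13+3 = 16
j=4,i=2: 4>2, res = 16+2 = 18
j=4,i=3: 4>3, res = 18+1 = 19
j=4,i=4: not 4>4, res = 19+3 = 22
j=5,i=1: 5>1, res = 22+4 = 26
j=5,i=2: 5>2, res = 26+3 = 29
j=5,i=3: 5>3, res = 29+2 = 31
j=5,i=4: 5>4, res = 31+1 = 32
j=5,i=5: not 5>5, res = 32+3 = 35

35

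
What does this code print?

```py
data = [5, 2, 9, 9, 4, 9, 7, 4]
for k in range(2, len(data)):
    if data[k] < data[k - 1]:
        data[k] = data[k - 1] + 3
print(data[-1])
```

k=2: 9>=2, unchanged → [5, 2, 9, 9, 4, 9, 7, 4]
k=3: 9>=9, unchanged → [5, 2, 9, 9, 4, 9, 7, 4]
k=4: 4<9, data[4] = 9+3 = 12 → [5, 2, 9, 9, 12, 9, 7, 4]
k=5: 9<12, data[5] = 12+3 = 15 → [5, 2, 9, 9, 12, 15, 7, 4]
k=6: 7<15, data[6] = 15+3 = 18 → [5, 2, 9, 9, 12, 15, 18, 4]
k=7: 4<18, data[7] = 18+3 = 21 → [5, 2, 9, 9, 12, 15, 18, 21]

21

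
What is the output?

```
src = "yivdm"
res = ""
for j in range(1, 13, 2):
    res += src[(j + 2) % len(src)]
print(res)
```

j=1: add src[3]='d' → 'd'
j=3: add src[0]='y' → 'dy'
j=5: add src[2]='v' → 'dyv'
j=7: add src[4]='m' → 'dyvm'
j=9: add src[1]='i' → 'dyvmi'
j=11: add src[3]='d' → 'dyvmid'

dyvmid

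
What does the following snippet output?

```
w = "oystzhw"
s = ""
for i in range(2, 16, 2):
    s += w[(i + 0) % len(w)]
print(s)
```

szwytho

i=2: add w[2]='s' → 's'
i=4: add w[4]='z' → 'sz'
i=6: add w[6]='w' → 'szw'
i=8: add w[1]='y' → 'szwy'
i=10: add w[3]='t' → 'szwyt'
i=12: add w[5]='h' → 'szwyth'
i=14: add w[0]='o' → 'szwytho'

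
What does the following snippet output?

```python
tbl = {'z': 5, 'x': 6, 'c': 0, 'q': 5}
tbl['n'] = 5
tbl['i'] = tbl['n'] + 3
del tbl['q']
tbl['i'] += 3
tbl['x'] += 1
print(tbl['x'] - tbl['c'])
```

tbl['n'] = 5 → {'z': 5, 'x': 6, 'c': 0, 'q': 5, 'n': 5}
tbl['i'] = tbl['n']+3 = 8 → {'z': 5, 'x': 6, 'c': 0, 'q': 5, 'n': 5, 'i': 8}
del 'q' → {'z': 5, 'x': 6, 'c': 0, 'n': 5, 'i': 8}
tbl['i'] = 8+3 = 11 → {'z': 5, 'x': 6, 'c': 0, 'n': 5, 'i': 11}
tbl['x'] = 6+1 = 7 → {'z': 5, 'x': 7, 'c': 0, 'n': 5, 'i': 11}
tbl['x']-tbl['c'] = 7-0 = 7

7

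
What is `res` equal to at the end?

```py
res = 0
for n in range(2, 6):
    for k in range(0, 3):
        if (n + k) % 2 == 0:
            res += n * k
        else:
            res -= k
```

14

n=2,k=0: even sum, res = 0+0 = 0
n=2,k=1: odd sum, res = 0-1 = -1
n=2,k=2: even sum, res = (-1)+4 = 3
n=3,k=0: odd sum, res = 3-0 = 3
n=3,k=1: even sum, res = 3+3 = 6
n=3,k=2: odd sum, res = 6-2 = 4
n=4,k=0: even sum, res = 4+0 = 4
n=4,k=1: odd sum, res = 4-1 = 3
n=4,k=2: even sum, res = 3+8 = 11
n=5,k=0: odd sum, res = 11-0 = 11
n=5,k=1: even sum, res = 11+5 = 16
n=5,k=2: odd sum, res = 16-2 = 14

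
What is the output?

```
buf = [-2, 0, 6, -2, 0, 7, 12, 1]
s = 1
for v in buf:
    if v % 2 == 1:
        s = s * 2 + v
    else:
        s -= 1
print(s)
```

-3

v=-2: not odd, s = 1-1 = 0
v=0: not odd, s = 0-1 = -1
v=6: not odd, s = (-1)-1 = -2
v=-2: not odd, s = (-2)-1 = -3
v=0: not odd, s = (-3)-1 = -4
v=7: odd, s = (-4)*2+7 = -1
v=12: not odd, s = (-1)-1 = -2
v=1: odd, s = (-2)*2+1 = -3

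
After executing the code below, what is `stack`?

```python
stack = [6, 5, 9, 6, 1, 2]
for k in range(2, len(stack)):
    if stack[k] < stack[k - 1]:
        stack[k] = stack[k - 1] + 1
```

[6, 5, 9, 10, 11, 12]

k=2: 9>=5, unchanged → [6, 5, 9, 6, 1, 2]
k=3: 6<9, stack[3] = 9+1 = 10 → [6, 5, 9, 10, 1, 2]
k=4: 1<10, stack[4] = 10+1 = 11 → [6, 5, 9, 10, 11, 2]
k=5: 2<11, stack[5] = 11+1 = 12 → [6, 5, 9, 10, 11, 12]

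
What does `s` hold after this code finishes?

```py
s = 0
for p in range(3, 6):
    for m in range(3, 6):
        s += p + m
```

p=3,m=3: s = 0+6 = 6
p=3,m=4: s = 6+7 = 13
p=3,m=5: s = 13+8 = 21
p=4,m=3: s = 21+7 = 28
p=4,m=4: s = 28+8 = 36
p=4,m=5: s = 36+9 = 45
p=5,m=3: s = 45+8 = 53
p=5,m=4: s = 53+9 = 62
p=5,m=5: s = 62+10 = 72

72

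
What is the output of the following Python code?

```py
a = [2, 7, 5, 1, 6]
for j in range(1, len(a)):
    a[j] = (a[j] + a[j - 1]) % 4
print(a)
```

[2, 1, 2, 3, 1]

j=1: a[1] = (7+2)%4 = 1 → [2, 1, 5, 1, 6]
j=2: a[2] = (5+1)%4 = 2 → [2, 1, 2, 1, 6]
j=3: a[3] = (1+2)%4 = 3 → [2, 1, 2, 3, 6]
j=4: a[4] = (6+3)%4 = 1 → [2, 1, 2, 3, 1]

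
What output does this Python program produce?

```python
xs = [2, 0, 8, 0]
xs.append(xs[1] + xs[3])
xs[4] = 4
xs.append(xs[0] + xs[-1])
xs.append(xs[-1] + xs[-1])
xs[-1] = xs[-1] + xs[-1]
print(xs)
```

[2, 0, 8, 0, 4, 6, 24]

append xs[1]+xs[3] = 0+0 = 0 → [2, 0, 8, 0, 0]
xs[4] = 4 → [2, 0, 8, 0, 4]
append xs[0]+xs[-1] = 2+4 = 6 → [2, 0, 8, 0, 4, 6]
append xs[-1]+xs[-1] = 6+6 = 12 → [2, 0, 8, 0, 4, 6, 12]
xs[-1] = xs[-1]+xs[-1] = 12+12 = 24 → [2, 0, 8, 0, 4, 6, 24]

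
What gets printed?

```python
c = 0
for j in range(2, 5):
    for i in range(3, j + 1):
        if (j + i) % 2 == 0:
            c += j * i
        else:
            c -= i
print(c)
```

22

j=3,i=3: even sum, c = 0+9 = 9
j=4,i=3: odd sum, c = 9-3 = 6
j=4,i=4: even sum, c = 6+16 = 22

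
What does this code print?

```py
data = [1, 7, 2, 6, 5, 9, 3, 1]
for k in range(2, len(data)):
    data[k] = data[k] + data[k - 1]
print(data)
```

k=2: data[2] = 2+7 = 9 → [1, 7, 9, 6, 5, 9, 3, 1]
k=3: data[3] = 6+9 = 15 → [1, 7, 9, 15, 5, 9, 3, 1]
k=4: data[4] = 5+15 = 20 → [1, 7, 9, 15, 20, 9, 3, 1]
k=5: data[5] = 9+20 = 29 → [1, 7, 9, 15, 20, 29, 3, 1]
k=6: data[6] = 3+29 = 32 → [1, 7, 9, 15, 20, 29, 32, 1]
k=7: data[7] = 1+32 = 33 → [1, 7, 9, 15, 20, 29, 32, 33]

[1, 7, 9, 15, 20, 29, 32, 33]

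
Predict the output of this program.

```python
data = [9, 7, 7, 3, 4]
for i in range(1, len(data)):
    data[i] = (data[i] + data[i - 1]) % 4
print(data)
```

i=1: data[1] = (7+9)%4 = 0 → [9, 0, 7, 3, 4]
i=2: data[2] = (7+0)%4 = 3 → [9, 0, 3, 3, 4]
i=3: data[3] = (3+3)%4 = 2 → [9, 0, 3, 2, 4]
i=4: data[4] = (4+2)%4 = 2 → [9, 0, 3, 2, 2]

[9, 0, 3, 2, 2]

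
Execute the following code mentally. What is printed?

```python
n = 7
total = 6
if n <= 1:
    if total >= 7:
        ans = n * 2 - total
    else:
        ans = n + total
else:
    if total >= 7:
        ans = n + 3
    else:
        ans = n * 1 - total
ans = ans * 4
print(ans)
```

4

n=7, total=6
n <= 1 is False; total >= 7 is False
→ ans = n * 1 - total = 1
ans = 1*4 = 4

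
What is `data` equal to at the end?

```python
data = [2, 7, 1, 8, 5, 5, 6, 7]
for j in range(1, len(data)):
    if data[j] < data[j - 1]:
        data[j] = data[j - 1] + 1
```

j=1: 7>=2, unchanged → [2, 7, 1, 8, 5, 5, 6, 7]
j=2: 1<7, data[2] = 7+1 = 8 → [2, 7, 8, 8, 5, 5, 6, 7]
j=3: 8>=8, unchanged → [2, 7, 8, 8, 5, 5, 6, 7]
j=4: 5<8, data[4] = 8+1 = 9 → [2, 7, 8, 8, 9, 5, 6, 7]
j=5: 5<9, data[5] = 9+1 = 10 → [2, 7, 8, 8, 9, 10, 6, 7]
j=6: 6<10, data[6] = 10+1 = 11 → [2, 7, 8, 8, 9, 10, 11, 7]
j=7: 7<11, data[7] = 11+1 = 12 → [2, 7, 8, 8, 9, 10, 11, 12]

[2, 7, 8, 8, 9, 10, 11, 12]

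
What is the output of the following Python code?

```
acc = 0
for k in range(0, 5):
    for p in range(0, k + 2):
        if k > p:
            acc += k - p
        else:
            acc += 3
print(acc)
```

50

k=0,p=0: not 0>0, acc = 0+3 = 3
k=0,p=1: not 0>1, acc = 3+3 = 6
k=1,p=0: 1>0, acc = 6+1 = 7
k=1,p=1: not 1>1, acc = 7+3 = 10
k=1,p=2: not 1>2, acc = 10+3 = 13
k=2,p=0: 2>0, acc = 13+2 = 15
k=2,p=1: 2>1, acc = 15+1 = 16
k=2,p=2: not 2>2, acc = 16+3 = 19
k=2,p=3: not 2>3, acc = 19+3 = 22
k=3,p=0: 3>0, acc = 22+3 = 25
k=3,p=1: 3>1, acc = 25+2 = 27
k=3,p=2: 3>2, acc = 27+1 = 28
k=3,p=3: not 3>3, acc = 28+3 = 31
k=3,p=4: not 3>4, acc = 31+3 = 34
k=4,p=0: 4>0, acc = 34+4 = 38
k=4,p=1: 4>1, acc = 38+3 = 41
k=4,p=2: 4>2, acc = 41+2 = 43
k=4,p=3: 4>3, acc = 43+1 = 44
k=4,p=4: not 4>4, acc = 44+3 = 47
k=4,p=5: not 4>5, acc = 47+3 = 50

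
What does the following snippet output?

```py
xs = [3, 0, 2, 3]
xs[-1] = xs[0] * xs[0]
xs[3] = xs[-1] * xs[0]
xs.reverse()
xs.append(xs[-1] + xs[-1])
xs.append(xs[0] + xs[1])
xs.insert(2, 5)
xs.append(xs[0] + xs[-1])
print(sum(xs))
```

xs[-1] = xs[0]*xs[0] = 3*3 = 9 → [3, 0, 2, 9]
xs[3] = xs[-1]*xs[0] = 9*3 = 27 → [3, 0, 2, 27]
reverse → [27, 2, 0, 3]
append xs[-1]+xs[-1] = 3+3 = 6 → [27, 2, 0, 3, 6]
append xs[0]+xs[1] = 27+2 = 29 → [27, 2, 0, 3, 6, 29]
insert 5 at 2 → [27, 2, 5, 0, 3, 6, 29]
append xs[0]+xs[-1] = 27+29 = 56 → [27, 2, 5, 0, 3, 6, 29, 56]
sum = 128

128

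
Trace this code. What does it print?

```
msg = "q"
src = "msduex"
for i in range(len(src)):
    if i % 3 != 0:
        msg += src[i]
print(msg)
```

qsdex

i=0: skip
i=1: add 's' → 'qs'
i=2: add 'd' → 'qsd'
i=3: skip
i=4: add 'e' → 'qsde'
i=5: add 'x' → 'qsdex'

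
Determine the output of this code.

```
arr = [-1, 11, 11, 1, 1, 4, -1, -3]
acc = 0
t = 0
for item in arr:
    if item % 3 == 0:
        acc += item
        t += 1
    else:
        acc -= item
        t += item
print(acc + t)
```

-2

item=-1: not %3==0, acc = 0-(-1) = 1; t=-1
item=11: not %3==0, acc = 1-11 = -10; t=10
item=11: not %3==0, acc = (-10)-11 = -21; t=21
item=1: not %3==0, acc = (-21)-1 = -22; t=22
item=1: not %3==0, acc = (-22)-1 = -23; t=23
item=4: not %3==0, acc = (-23)-4 = -27; t=27
item=-1: not %3==0, acc = (-27)-(-1) = -26; t=26
item=-3: %3==0, acc = (-26)+(-3) = -29; t=27
acc+t = (-29)+27 = -2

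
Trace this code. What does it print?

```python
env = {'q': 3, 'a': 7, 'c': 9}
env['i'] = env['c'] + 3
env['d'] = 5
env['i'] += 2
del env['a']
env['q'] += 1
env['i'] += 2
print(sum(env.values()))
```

34

env['i'] = env['c']+3 = 12 → {'q': 3, 'a': 7, 'c': 9, 'i': 12}
env['d'] = 5 → {'q': 3, 'a': 7, 'c': 9, 'i': 12, 'd': 5}
env['i'] = 12+2 = 14 → {'q': 3, 'a': 7, 'c': 9, 'i': 14, 'd': 5}
del 'a' → {'q': 3, 'c': 9, 'i': 14, 'd': 5}
env['q'] = 3+1 = 4 → {'q': 4, 'c': 9, 'i': 14, 'd': 5}
env['i'] = 14+2 = 16 → {'q': 4, 'c': 9, 'i': 16, 'd': 5}
sum of values = 34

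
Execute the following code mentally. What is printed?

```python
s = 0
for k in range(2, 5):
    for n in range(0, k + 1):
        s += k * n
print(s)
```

64

k=2,n=0: s = 0+0 = 0
k=2,n=1: s = 0+2 = 2
k=2,n=2: s = 2+4 = 6
k=3,n=0: s = 6+0 = 6
k=3,n=1: s = 6+3 = 9
k=3,n=2: s = 9+6 = 15
k=3,n=3: s = 15+9 = 24
k=4,n=0: s = 24+0 = 24
k=4,n=1: s = 24+4 = 28
k=4,n=2: s = 28+8 = 36
k=4,n=3: s = 36+12 = 48
k=4,n=4: s = 48+16 = 64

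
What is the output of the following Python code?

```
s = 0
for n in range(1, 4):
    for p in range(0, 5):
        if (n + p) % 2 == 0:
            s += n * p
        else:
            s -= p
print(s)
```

12

n=1,p=0: odd sum, s = 0-0 = 0
n=1,p=1: even sum, s = 0+1 = 1
n=1,p=2: odd sum, s = 1-2 = -1
n=1,p=3: even sum, s = (-1)+3 = 2
n=1,p=4: odd sum, s = 2-4 = -2
n=2,p=0: even sum, s = (-2)+0 = -2
n=2,p=1: odd sum, s = (-2)-1 = -3
n=2,p=2: even sum, s = (-3)+4 = 1
n=2,p=3: odd sum, s = 1-3 = -2
n=2,p=4: even sum, s = (-2)+8 = 6
n=3,p=0: odd sum, s = 6-0 = 6
n=3,p=1: even sum, s = 6+3 = 9
n=3,p=2: odd sum, s = 9-2 = 7
n=3,p=3: even sum, s = 7+9 = 16
n=3,p=4: odd sum, s = 16-4 = 12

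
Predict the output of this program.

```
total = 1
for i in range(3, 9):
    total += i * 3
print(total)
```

i=3: total = 1+3*3 = 10
i=4: total = 10+4*3 = 22
i=5: total = 22+5*3 = 37
i=6: total = 37+6*3 = 55
i=7: total = 55+7*3 = 76
i=8: total = 76+8*3 = 100

100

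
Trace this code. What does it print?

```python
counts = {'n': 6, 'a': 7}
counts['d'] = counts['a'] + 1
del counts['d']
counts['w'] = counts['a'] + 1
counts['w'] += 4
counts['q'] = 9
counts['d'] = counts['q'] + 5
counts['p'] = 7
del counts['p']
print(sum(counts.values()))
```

counts['d'] = counts['a']+1 = 8 → {'n': 6, 'a': 7, 'd': 8}
del 'd' → {'n': 6, 'a': 7}
counts['w'] = counts['a']+1 = 8 → {'n': 6, 'a': 7, 'w': 8}
counts['w'] = 8+4 = 12 → {'n': 6, 'a': 7, 'w': 12}
counts['q'] = 9 → {'n': 6, 'a': 7, 'w': 12, 'q': 9}
counts['d'] = counts['q']+5 = 14 → {'n': 6, 'a': 7, 'w': 12, 'q': 9, 'd': 14}
counts['p'] = 7 → {'n': 6, 'a': 7, 'w': 12, 'q': 9, 'd': 14, 'p': 7}
del 'p' → {'n': 6, 'a': 7, 'w': 12, 'q': 9, 'd': 14}
sum of values = 48

48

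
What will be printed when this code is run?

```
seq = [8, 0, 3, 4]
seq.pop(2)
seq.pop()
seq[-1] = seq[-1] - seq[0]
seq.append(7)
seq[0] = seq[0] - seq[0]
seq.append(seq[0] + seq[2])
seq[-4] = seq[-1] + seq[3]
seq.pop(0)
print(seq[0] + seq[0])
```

-16

pop(2) removes 3 → [8, 0, 4]
pop() removes 4 → [8, 0]
seq[-1] = seq[-1]-seq[0] = 0-8 = -8 → [8, -8]
append 7 → [8, -8, 7]
seq[0] = seq[0]-seq[0] = 8-8 = 0 → [0, -8, 7]
append seq[0]+seq[2] = 0+7 = 7 → [0, -8, 7, 7]
seq[-4] = seq[-1]+seq[3] = 7+7 = 14 → [14, -8, 7, 7]
pop(0) removes 14 → [-8, 7, 7]
seq[0]+seq[0] = (-8)+(-8) = -16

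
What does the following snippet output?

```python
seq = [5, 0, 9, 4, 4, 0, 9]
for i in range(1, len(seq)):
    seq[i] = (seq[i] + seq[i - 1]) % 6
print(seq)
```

i=1: seq[1] = (0+5)%6 = 5 → [5, 5, 9, 4, 4, 0, 9]
i=2: seq[2] = (9+5)%6 = 2 → [5, 5, 2, 4, 4, 0, 9]
i=3: seq[3] = (4+2)%6 = 0 → [5, 5, 2, 0, 4, 0, 9]
i=4: seq[4] = (4+0)%6 = 4 → [5, 5, 2, 0, 4, 0, 9]
i=5: seq[5] = (0+4)%6 = 4 → [5, 5, 2, 0, 4, 4, 9]
i=6: seq[6] = (9+4)%6 = 1 → [5, 5, 2, 0, 4, 4, 1]

[5, 5, 2, 0, 4, 4, 1]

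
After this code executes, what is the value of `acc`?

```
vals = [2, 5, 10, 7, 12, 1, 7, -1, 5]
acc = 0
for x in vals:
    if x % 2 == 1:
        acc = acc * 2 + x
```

311

x=2: not odd
x=5: odd, acc = 0*2+5 = 5
x=10: not odd
x=7: odd, acc = 5*2+7 = 17
x=12: not odd
x=1: odd, acc = 17*2+1 = 35
x=7: odd, acc = 35*2+7 = 77
x=-1: odd, acc = 77*2+(-1) = 153
x=5: odd, acc = 153*2+5 = 311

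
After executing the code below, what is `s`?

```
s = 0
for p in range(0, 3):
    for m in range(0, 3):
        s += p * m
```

p=0,m=0: s = 0+0 = 0
p=0,m=1: s = 0+0 = 0
p=0,m=2: s = 0+0 = 0
p=1,m=0: s = 0+0 = 0
p=1,m=1: s = 0+1 = 1
p=1,m=2: s = 1+2 = 3
p=2,m=0: s = 3+0 = 3
p=2,m=1: s = 3+2 = 5
p=2,m=2: s = 5+4 = 9

9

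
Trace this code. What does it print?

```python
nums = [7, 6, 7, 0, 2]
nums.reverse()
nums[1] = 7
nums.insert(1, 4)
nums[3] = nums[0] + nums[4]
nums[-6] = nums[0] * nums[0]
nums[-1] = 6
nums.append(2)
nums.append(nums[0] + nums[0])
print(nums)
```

[4, 4, 7, 8, 6, 6, 2, 8]

reverse → [2, 0, 7, 6, 7]
nums[1] = 7 → [2, 7, 7, 6, 7]
insert 4 at 1 → [2, 4, 7, 7, 6, 7]
nums[3] = nums[0]+nums[4] = 2+6 = 8 → [2, 4, 7, 8, 6, 7]
nums[-6] = nums[0]*nums[0] = 2*2 = 4 → [4, 4, 7, 8, 6, 7]
nums[-1] = 6 → [4, 4, 7, 8, 6, 6]
append 2 → [4, 4, 7, 8, 6, 6, 2]
append nums[0]+nums[0] = 4+4 = 8 → [4, 4, 7, 8, 6, 6, 2, 8]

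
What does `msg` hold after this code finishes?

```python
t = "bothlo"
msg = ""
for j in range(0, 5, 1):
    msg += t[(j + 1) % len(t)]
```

'othlo'

j=0: add t[1]='o' → 'o'
j=1: add t[2]='t' → 'ot'
j=2: add t[3]='h' → 'oth'
j=3: add t[4]='l' → 'othl'
j=4: add t[5]='o' → 'othlo'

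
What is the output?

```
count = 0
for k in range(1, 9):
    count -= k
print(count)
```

-36

k=1: count = 0-1 = -1
k=2: count = (-1)-2 = -3
k=3: count = (-3)-3 = -6
k=4: count = (-6)-4 = -10
k=5: count = (-10)-5 = -15
k=6: count = (-15)-6 = -21
k=7: count = (-21)-7 = -28
k=8: count = (-28)-8 = -36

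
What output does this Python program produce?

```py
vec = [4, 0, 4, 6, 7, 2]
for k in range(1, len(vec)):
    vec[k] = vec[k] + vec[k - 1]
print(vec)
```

k=1: vec[1] = 0+4 = 4 → [4, 4, 4, 6, 7, 2]
k=2: vec[2] = 4+4 = 8 → [4, 4, 8, 6, 7, 2]
k=3: vec[3] = 6+8 = 14 → [4, 4, 8, 14, 7, 2]
k=4: vec[4] = 7+14 = 21 → [4, 4, 8, 14, 21, 2]
k=5: vec[5] = 2+21 = 23 → [4, 4, 8, 14, 21, 23]

[4, 4, 8, 14, 21, 23]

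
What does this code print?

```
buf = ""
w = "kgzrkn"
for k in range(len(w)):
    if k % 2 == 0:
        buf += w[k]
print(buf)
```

k=0: add 'k' → 'k'
k=1: skip
k=2: add 'z' → 'kz'
k=3: skip
k=4: add 'k' → 'kzk'
k=5: skip

kzk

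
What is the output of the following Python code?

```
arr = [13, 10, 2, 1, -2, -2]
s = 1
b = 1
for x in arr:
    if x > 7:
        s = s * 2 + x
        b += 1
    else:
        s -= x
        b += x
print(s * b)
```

x=13: >7, s = 1*2+13 = 15; b=2
x=10: >7, s = 15*2+10 = 40; b=3
x=2: not >7, s = 40-2 = 38; b=5
x=1: not >7, s = 38-1 = 37; b=6
x=-2: not >7, s = 37-(-2) = 39; b=4
x=-2: not >7, s = 39-(-2) = 41; b=2
s*b = 41*2 = 82

82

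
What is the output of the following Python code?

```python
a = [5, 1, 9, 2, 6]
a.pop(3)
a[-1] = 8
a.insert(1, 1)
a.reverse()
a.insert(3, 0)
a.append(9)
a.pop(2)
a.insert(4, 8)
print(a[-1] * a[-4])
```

9

pop(3) removes 2 → [5, 1, 9, 6]
a[-1] = 8 → [5, 1, 9, 8]
insert 1 at 1 → [5, 1, 1, 9, 8]
reverse → [8, 9, 1, 1, 5]
insert 0 at 3 → [8, 9, 1, 0, 1, 5]
append 9 → [8, 9, 1, 0, 1, 5, 9]
pop(2) removes 1 → [8, 9, 0, 1, 5, 9]
insert 8 at 4 → [8, 9, 0, 1, 8, 5, 9]
a[-1]*a[-4] = 9*1 = 9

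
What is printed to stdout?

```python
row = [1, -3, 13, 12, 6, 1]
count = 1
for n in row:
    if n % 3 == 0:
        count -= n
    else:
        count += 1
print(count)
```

n=1: not %3==0, count = 1+1 = 2
n=-3: %3==0, count = 2-(-3) = 5
n=13: not %3==0, count = 5+1 = 6
n=12: %3==0, count = 6-12 = -6
n=6: %3==0, count = (-6)-6 = -12
n=1: not %3==0, count = (-12)+1 = -11

-11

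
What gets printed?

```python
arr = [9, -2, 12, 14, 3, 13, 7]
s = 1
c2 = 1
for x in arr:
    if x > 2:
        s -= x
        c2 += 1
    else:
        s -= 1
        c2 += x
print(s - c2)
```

x=9: >2, s = 1-9 = -8; c2=2
x=-2: not >2, s = (-8)-1 = -9; c2=0
x=12: >2, s = (-9)-12 = -21; c2=1
x=14: >2, s = (-21)-14 = -35; c2=2
x=3: >2, s = (-35)-3 = -38; c2=3
x=13: >2, s = (-38)-13 = -51; c2=4
x=7: >2, s = (-51)-7 = -58; c2=5
s-c2 = (-58)-5 = -63

-63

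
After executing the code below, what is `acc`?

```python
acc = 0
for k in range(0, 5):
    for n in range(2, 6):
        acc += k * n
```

k=0,n=2: acc = 0+0 = 0
k=0,n=3: acc = 0+0 = 0
k=0,n=4: acc = 0+0 = 0
k=0,n=5: acc = 0+0 = 0
k=1,n=2: acc = 0+2 = 2
k=1,n=3: acc = 2+3 = 5
k=1,n=4: acc = 5+4 = 9
k=1,n=5: acc = 9+5 = 14
k=2,n=2: acc = 14+4 = 18
k=2,n=3: acc = 18+6 = 24
k=2,n=4: acc = 24+8 = 32
k=2,n=5: acc = 32+10 = 42
k=3,n=2: acc = 42+6 = 48
k=3,n=3: acc = 48+9 = 57
k=3,n=4: acc = 57+12 = 69
k=3,n=5: acc = 69+15 = 84
k=4,n=2: acc = 84+8 = 92
k=4,n=3: acc = 92+12 = 104
k=4,n=4: acc = 104+16 = 120
k=4,n=5: acc = 120+20 = 140

140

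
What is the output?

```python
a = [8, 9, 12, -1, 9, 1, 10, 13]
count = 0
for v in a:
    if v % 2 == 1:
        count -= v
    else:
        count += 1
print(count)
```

v=8: not odd, count = 0+1 = 1
v=9: odd, count = 1-9 = -8
v=12: not odd, count = (-8)+1 = -7
v=-1: odd, count = (-7)-(-1) = -6
v=9: odd, count = (-6)-9 = -15
v=1: odd, count = (-15)-1 = -16
v=10: not odd, count = (-16)+1 = -15
v=13: odd, count = (-15)-13 = -28

-28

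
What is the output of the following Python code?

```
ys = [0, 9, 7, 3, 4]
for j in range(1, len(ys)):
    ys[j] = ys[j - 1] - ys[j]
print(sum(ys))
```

j=1: ys[1] = 0-9 = -9 → [0, -9, 7, 3, 4]
j=2: ys[2] = (-9)-7 = -16 → [0, -9, -16, 3, 4]
j=3: ys[3] = (-16)-3 = -19 → [0, -9, -16, -19, 4]
j=4: ys[4] = (-19)-4 = -23 → [0, -9, -16, -19, -23]
sum = -67

-67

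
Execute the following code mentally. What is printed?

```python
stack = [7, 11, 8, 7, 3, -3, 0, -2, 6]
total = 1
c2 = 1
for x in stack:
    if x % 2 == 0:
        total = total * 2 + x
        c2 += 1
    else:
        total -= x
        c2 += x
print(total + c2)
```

x=7: not even, total = 1-7 = -6; c2=8
x=11: not even, total = (-6)-11 = -17; c2=19
x=8: even, total = (-17)*2+8 = -26; c2=20
x=7: not even, total = (-26)-7 = -33; c2=27
x=3: not even, total = (-33)-3 = -36; c2=30
x=-3: not even, total = (-36)-(-3) = -33; c2=27
x=0: even, total = (-33)*2+0 = -66; c2=28
x=-2: even, total = (-66)*2+(-2) = -134; c2=29
x=6: even, total = (-134)*2+6 = -262; c2=30
total+c2 = (-262)+30 = -232

-232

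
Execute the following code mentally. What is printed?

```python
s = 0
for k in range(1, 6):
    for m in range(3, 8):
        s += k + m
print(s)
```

k=1,m=3: s = 0+4 = 4
k=1,m=4: s = 4+5 = 9
k=1,m=5: s = 9+6 = 15
k=1,m=6: s = 15+7 = 22
k=1,m=7: s = 22+8 = 30
k=2,m=3: s = 30+5 = 35
k=2,m=4: s = 35+6 = 41
k=2,m=5: s = 41+7 = 48
k=2,m=6: s = 48+8 = 56
k=2,m=7: s = 56+9 = 65
k=3,m=3: s = 65+6 = 71
k=3,m=4: s = 71+7 = 78
k=3,m=5: s = 78+8 = 86
k=3,m=6: s = 86+9 = 95
k=3,m=7: s = 95+10 = 105
k=4,m=3: s = 105+7 = 112
k=4,m=4: s = 112+8 = 120
k=4,m=5: s = 120+9 = 129
k=4,m=6: s = 129+10 = 139
k=4,m=7: s = 139+11 = 150
k=5,m=3: s = 150+8 = 158
k=5,m=4: s = 158+9 = 167
k=5,m=5: s = 167+10 = 177
k=5,m=6: s = 177+11 = 188
k=5,m=7: s = 188+12 = 200

200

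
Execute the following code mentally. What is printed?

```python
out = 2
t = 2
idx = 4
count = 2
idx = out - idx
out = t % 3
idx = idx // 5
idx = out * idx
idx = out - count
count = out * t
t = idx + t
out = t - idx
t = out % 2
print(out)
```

idx = 2-4 = -2
out = 2%3 = 2
idx = (-2)//5 = -1
idx = 2*(-1) = -2
idx = 2-2 = 0
count = 2*2 = 4
t = 0+2 = 2
out = 2-0 = 2
t = 2%2 = 0

2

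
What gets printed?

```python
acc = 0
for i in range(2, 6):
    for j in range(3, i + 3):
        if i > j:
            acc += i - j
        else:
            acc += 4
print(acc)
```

i=2,j=3: not 2>3, acc = 0+4 = 4
i=2,j=4: not 2>4, acc = 4+4 = 8
i=3,j=3: not 3>3, acc = 8+4 = 12
i=3,j=4: not 3>4, acc = 12+4 = 16
i=3,j=5: not 3>5, acc = 16+4 = 20
i=4,j=3: 4>3, acc = 20+1 = 21
i=4,j=4: not 4>4, acc = 21+4 = 25
i=4,j=5: not 4>5, acc = 25+4 = 29
i=4,j=6: not 4>6, acc = 29+4 = 33
i=5,j=3: 5>3, acc = 33+2 = 35
i=5,j=4: 5>4, acc = 35+1 = 36
i=5,j=5: not 5>5, acc = 36+4 = 40
i=5,j=6: not 5>6, acc = 40+4 = 44
i=5,j=7: not 5>7, acc = 44+4 = 48

48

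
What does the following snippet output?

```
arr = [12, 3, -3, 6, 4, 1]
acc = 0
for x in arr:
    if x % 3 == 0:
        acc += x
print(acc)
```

18

x=12: %3==0, acc = 0+12 = 12
x=3: %3==0, acc = 12+3 = 15
x=-3: %3==0, acc = 15+(-3) = 12
x=6: %3==0, acc = 12+6 = 18
x=4: not %3==0
x=1: not %3==0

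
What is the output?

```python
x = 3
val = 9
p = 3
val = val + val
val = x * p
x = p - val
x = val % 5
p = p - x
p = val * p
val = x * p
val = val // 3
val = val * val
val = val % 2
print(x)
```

val = 9+9 = 18
val = 3*3 = 9
x = 3-9 = -6
x = 9%5 = 4
p = 3-4 = -1
p = 9*(-1) = -9
val = 4*(-9) = -36
val = (-36)//3 = -12
val = (-12)*(-12) = 144
val = 144%2 = 0

4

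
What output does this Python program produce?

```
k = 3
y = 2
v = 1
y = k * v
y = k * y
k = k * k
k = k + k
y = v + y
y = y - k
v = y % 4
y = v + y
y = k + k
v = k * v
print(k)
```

18

y = 3*1 = 3
y = 3*3 = 9
k = 3*3 = 9
k = 9+9 = 18
y = 1+9 = 10
y = 10-18 = -8
v = (-8)%4 = 0
y = 0+(-8) = -8
y = 18+18 = 36
v = 18*0 = 0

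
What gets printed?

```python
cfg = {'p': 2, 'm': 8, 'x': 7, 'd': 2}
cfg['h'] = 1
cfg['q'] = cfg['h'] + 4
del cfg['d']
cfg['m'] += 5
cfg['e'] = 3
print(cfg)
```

{'p': 2, 'm': 13, 'x': 7, 'h': 1, 'q': 5, 'e': 3}

cfg['h'] = 1 → {'p': 2, 'm': 8, 'x': 7, 'd': 2, 'h': 1}
cfg['q'] = cfg['h']+4 = 5 → {'p': 2, 'm': 8, 'x': 7, 'd': 2, 'h': 1, 'q': 5}
del 'd' → {'p': 2, 'm': 8, 'x': 7, 'h': 1, 'q': 5}
cfg['m'] = 8+5 = 13 → {'p': 2, 'm': 13, 'x': 7, 'h': 1, 'q': 5}
cfg['e'] = 3 → {'p': 2, 'm': 13, 'x': 7, 'h': 1, 'q': 5, 'e': 3}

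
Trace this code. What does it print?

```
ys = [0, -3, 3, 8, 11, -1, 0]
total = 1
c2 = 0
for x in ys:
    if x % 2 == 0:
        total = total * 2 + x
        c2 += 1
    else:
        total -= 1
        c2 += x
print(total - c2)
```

-1

x=0: even, total = 1*2+0 = 2; c2=1
x=-3: not even, total = 2-1 = 1; c2=-2
x=3: not even, total = 1-1 = 0; c2=1
x=8: even, total = 0*2+8 = 8; c2=2
x=11: not even, total = 8-1 = 7; c2=13
x=-1: not even, total = 7-1 = 6; c2=12
x=0: even, total = 6*2+0 = 12; c2=13
total-c2 = 12-13 = -1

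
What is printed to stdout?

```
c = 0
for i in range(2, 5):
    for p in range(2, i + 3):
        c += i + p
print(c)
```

81

i=2,p=2: c = 0+4 = 4
i=2,p=3: c = 4+5 = 9
i=2,p=4: c = 9+6 = 15
i=3,p=2: c = 15+5 = 20
i=3,p=3: c = 20+6 = 26
i=3,p=4: c = 26+7 = 33
i=3,p=5: c = 33+8 = 41
i=4,p=2: c = 41+6 = 47
i=4,p=3: c = 47+7 = 54
i=4,p=4: c = 54+8 = 62
i=4,p=5: c = 62+9 = 71
i=4,p=6: c = 71+10 = 81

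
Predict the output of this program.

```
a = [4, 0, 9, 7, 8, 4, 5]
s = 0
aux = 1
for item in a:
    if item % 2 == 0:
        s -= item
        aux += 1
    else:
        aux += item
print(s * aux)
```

item=4: even, s = 0-4 = -4; aux=2
item=0: even, s = (-4)-0 = -4; aux=3
item=9: not even; aux=12
item=7: not even; aux=19
item=8: even, s = (-4)-8 = -12; aux=20
item=4: even, s = (-12)-4 = -16; aux=21
item=5: not even; aux=26
s*aux = (-16)*26 = -416

-416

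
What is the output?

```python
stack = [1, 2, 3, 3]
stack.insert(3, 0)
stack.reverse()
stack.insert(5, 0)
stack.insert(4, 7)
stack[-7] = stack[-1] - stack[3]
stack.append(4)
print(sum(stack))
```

insert 0 at 3 → [1, 2, 3, 0, 3]
reverse → [3, 0, 3, 2, 1]
insert 0 at 5 → [3, 0, 3, 2, 1, 0]
insert 7 at 4 → [3, 0, 3, 2, 7, 1, 0]
stack[-7] = stack[-1]-stack[3] = 0-2 = -2 → [-2, 0, 3, 2, 7, 1, 0]
append 4 → [-2, 0, 3, 2, 7, 1, 0, 4]
sum = 15

15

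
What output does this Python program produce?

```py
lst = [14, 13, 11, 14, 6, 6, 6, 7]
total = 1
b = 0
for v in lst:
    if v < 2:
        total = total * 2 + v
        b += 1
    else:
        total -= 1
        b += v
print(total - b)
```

v=14: not <2, total = 1-1 = 0; b=14
v=13: not <2, total = 0-1 = -1; b=27
v=11: not <2, total = (-1)-1 = -2; b=38
v=14: not <2, total = (-2)-1 = -3; b=52
v=6: not <2, total = (-3)-1 = -4; b=58
v=6: not <2, total = (-4)-1 = -5; b=64
v=6: not <2, total = (-5)-1 = -6; b=70
v=7: not <2, total = (-6)-1 = -7; b=77
total-b = (-7)-77 = -84

-84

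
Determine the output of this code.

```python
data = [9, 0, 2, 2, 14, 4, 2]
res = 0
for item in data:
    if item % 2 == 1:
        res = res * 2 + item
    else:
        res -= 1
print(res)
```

item=9: odd, res = 0*2+9 = 9
item=0: not odd, res = 9-1 = 8
item=2: not odd, res = 8-1 = 7
item=2: not odd, res = 7-1 = 6
item=14: not odd, res = 6-1 = 5
item=4: not odd, res = 5-1 = 4
item=2: not odd, res = 4-1 = 3

3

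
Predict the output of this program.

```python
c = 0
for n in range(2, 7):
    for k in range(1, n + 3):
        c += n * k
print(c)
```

505

n=2,k=1: c = 0+2 = 2
n=2,k=2: c = 2+4 = 6
n=2,k=3: c = 6+6 = 12
n=2,k=4: c = 12+8 = 20
n=3,k=1: c = 20+3 = 23
n=3,k=2: c = 23+6 = 29
n=3,k=3: c = 29+9 = 38
n=3,k=4: c = 38+12 = 50
n=3,k=5: c = 50+15 = 65
n=4,k=1: c = 65+4 = 69
n=4,k=2: c = 69+8 = 77
n=4,k=3: c = 77+12 = 89
n=4,k=4: c = 89+16 = 105
n=4,k=5: c = 105+20 = 125
n=4,k=6: c = 125+24 = 149
n=5,k=1: c = 149+5 = 154
n=5,k=2: c = 154+10 = 164
n=5,k=3: c = 164+15 = 179
n=5,k=4: c = 179+20 = 199
n=5,k=5: c = 199+25 = 224
n=5,k=6: c = 224+30 = 254
n=5,k=7: c = 254+35 = 289
n=6,k=1: c = 289+6 = 295
n=6,k=2: c = 295+12 = 307
n=6,k=3: c = 307+18 = 325
n=6,k=4: c = 325+24 = 349
n=6,k=5: c = 349+30 = 379
n=6,k=6: c = 379+36 = 415
n=6,k=7: c = 415+42 = 457
n=6,k=8: c = 457+48 = 505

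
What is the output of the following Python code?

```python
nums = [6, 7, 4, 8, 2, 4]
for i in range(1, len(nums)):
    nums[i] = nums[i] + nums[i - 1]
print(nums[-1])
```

i=1: nums[1] = 7+6 = 13 → [6, 13, 4, 8, 2, 4]
i=2: nums[2] = 4+13 = 17 → [6, 13, 17, 8, 2, 4]
i=3: nums[3] = 8+17 = 25 → [6, 13, 17, 25, 2, 4]
i=4: nums[4] = 2+25 = 27 → [6, 13, 17, 25, 27, 4]
i=5: nums[5] = 4+27 = 31 → [6, 13, 17, 25, 27, 31]

31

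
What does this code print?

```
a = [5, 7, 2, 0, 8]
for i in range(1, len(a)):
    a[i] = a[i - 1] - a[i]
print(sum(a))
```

-17

i=1: a[1] = 5-7 = -2 → [5, -2, 2, 0, 8]
i=2: a[2] = (-2)-2 = -4 → [5, -2, -4, 0, 8]
i=3: a[3] = (-4)-0 = -4 → [5, -2, -4, -4, 8]
i=4: a[4] = (-4)-8 = -12 → [5, -2, -4, -4, -12]
sum = -17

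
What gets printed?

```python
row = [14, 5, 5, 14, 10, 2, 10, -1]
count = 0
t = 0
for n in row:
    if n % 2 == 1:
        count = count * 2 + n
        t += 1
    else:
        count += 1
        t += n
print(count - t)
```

n=14: not odd, count = 0+1 = 1; t=14
n=5: odd, count = 1*2+5 = 7; t=15
n=5: odd, count = 7*2+5 = 19; t=16
n=14: not odd, count = 19+1 = 20; t=30
n=10: not odd, count = 20+1 = 21; t=40
n=2: not odd, count = 21+1 = 22; t=42
n=10: not odd, count = 22+1 = 23; t=52
n=-1: odd, count = 23*2+(-1) = 45; t=53
count-t = 45-53 = -8

-8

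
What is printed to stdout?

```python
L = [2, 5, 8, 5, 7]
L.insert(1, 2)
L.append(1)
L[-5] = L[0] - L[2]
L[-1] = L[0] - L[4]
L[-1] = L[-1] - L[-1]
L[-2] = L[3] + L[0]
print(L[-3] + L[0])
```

insert 2 at 1 → [2, 2, 5, 8, 5, 7]
append 1 → [2, 2, 5, 8, 5, 7, 1]
L[-5] = L[0]-L[2] = 2-5 = -3 → [2, 2, -3, 8, 5, 7, 1]
L[-1] = L[0]-L[4] = 2-5 = -3 → [2, 2, -3, 8, 5, 7, -3]
L[-1] = L[-1]-L[-1] = (-3)-(-3) = 0 → [2, 2, -3, 8, 5, 7, 0]
L[-2] = L[3]+L[0] = 8+2 = 10 → [2, 2, -3, 8, 5, 10, 0]
L[-3]+L[0] = 5+2 = 7

7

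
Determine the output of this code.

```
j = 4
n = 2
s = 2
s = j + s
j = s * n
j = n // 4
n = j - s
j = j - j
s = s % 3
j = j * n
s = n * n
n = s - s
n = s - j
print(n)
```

36

s = 4+2 = 6
j = 6*2 = 12
j = 2//4 = 0
n = 0-6 = -6
j = 0-0 = 0
s = 6%3 = 0
j = 0*(-6) = 0
s = (-6)*(-6) = 36
n = 36-36 = 0
n = 36-0 = 36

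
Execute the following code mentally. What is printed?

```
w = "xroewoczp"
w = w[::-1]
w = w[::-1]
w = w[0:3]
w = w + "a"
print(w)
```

xroa

reverse → 'pzcoweorx'
reverse → 'xroewoczp'
slice [0:3] → 'xro'
+ 'a' → 'xroa'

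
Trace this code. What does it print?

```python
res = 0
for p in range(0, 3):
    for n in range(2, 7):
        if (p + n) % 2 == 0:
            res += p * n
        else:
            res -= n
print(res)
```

4

p=0,n=2: even sum, res = 0+0 = 0
p=0,n=3: odd sum, res = 0-3 = -3
p=0,n=4: even sum, res = (-3)+0 = -3
p=0,n=5: odd sum, res = (-3)-5 = -8
p=0,n=6: even sum, res = (-8)+0 = -8
p=1,n=2: odd sum, res = (-8)-2 = -10
p=1,n=3: even sum, res = (-10)+3 = -7
p=1,n=4: odd sum, res = (-7)-4 = -11
p=1,n=5: even sum, res = (-11)+5 = -6
p=1,n=6: odd sum, res = (-6)-6 = -12
p=2,n=2: even sum, res = (-12)+4 = -8
p=2,n=3: odd sum, res = (-8)-3 = -11
p=2,n=4: even sum, res = (-11)+8 = -3
p=2,n=5: odd sum, res = (-3)-5 = -8
p=2,n=6: even sum, res = (-8)+12 = 4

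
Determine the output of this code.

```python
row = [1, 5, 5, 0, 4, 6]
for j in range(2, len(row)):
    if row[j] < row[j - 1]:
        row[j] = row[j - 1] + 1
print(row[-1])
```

j=2: 5>=5, unchanged → [1, 5, 5, 0, 4, 6]
j=3: 0<5, row[3] = 5+1 = 6 → [1, 5, 5, 6, 4, 6]
j=4: 4<6, row[4] = 6+1 = 7 → [1, 5, 5, 6, 7, 6]
j=5: 6<7, row[5] = 7+1 = 8 → [1, 5, 5, 6, 7, 8]

8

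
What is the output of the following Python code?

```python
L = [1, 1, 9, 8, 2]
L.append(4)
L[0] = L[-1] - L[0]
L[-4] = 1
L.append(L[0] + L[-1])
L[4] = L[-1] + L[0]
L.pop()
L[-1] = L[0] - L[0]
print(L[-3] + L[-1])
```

append 4 → [1, 1, 9, 8, 2, 4]
L[0] = L[-1]-L[0] = 4-1 = 3 → [3, 1, 9, 8, 2, 4]
L[-4] = 1 → [3, 1, 1, 8, 2, 4]
append L[0]+L[-1] = 3+4 = 7 → [3, 1, 1, 8, 2, 4, 7]
L[4] = L[-1]+L[0] = 7+3 = 10 → [3, 1, 1, 8, 10, 4, 7]
pop() removes 7 → [3, 1, 1, 8, 10, 4]
L[-1] = L[0]-L[0] = 3-3 = 0 → [3, 1, 1, 8, 10, 0]
L[-3]+L[-1] = 8+0 = 8

8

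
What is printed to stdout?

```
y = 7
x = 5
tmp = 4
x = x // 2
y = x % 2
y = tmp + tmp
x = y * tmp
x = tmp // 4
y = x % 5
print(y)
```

x = 5//2 = 2
y = 2%2 = 0
y = 4+4 = 8
x = 8*4 = 32
x = 4//4 = 1
y = 1%5 = 1

1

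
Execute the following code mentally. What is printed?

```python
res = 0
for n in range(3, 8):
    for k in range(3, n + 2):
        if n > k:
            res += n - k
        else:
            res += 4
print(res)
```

60

n=3,k=3: not 3>3, res = 0+4 = 4
n=3,k=4: not 3>4, res = 4+4 = 8
n=4,k=3: 4>3, res = 8+1 = 9
n=4,k=4: not 4>4, res = 9+4 = 13
n=4,k=5: not 4>5, res = 13+4 = 17
n=5,k=3: 5>3, res = 17+2 = 19
n=5,k=4: 5>4, res = 19+1 = 20
n=5,k=5: not 5>5, res = 20+4 = 24
n=5,k=6: not 5>6, res = 24+4 = 28
n=6,k=3: 6>3, res = 28+3 = 31
n=6,k=4: 6>4, res = 31+2 = 33
n=6,k=5: 6>5, res = 33+1 = 34
n=6,k=6: not 6>6, res = 34+4 = 38
n=6,k=7: not 6>7, res = 38+4 = 42
n=7,k=3: 7>3, res = 42+4 = 46
n=7,k=4: 7>4, res = 46+3 = 49
n=7,k=5: 7>5, res = 49+2 = 51
n=7,k=6: 7>6, res = 51+1 = 52
n=7,k=7: not 7>7, res = 52+4 = 56
n=7,k=8: not 7>8, res = 56+4 = 60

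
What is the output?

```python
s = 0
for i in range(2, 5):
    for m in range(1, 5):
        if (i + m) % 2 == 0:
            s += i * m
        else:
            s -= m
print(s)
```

i=2,m=1: odd sum, s = 0-1 = -1
i=2,m=2: even sum, s = (-1)+4 = 3
i=2,m=3: odd sum, s = 3-3 = 0
i=2,m=4: even sum, s = 0+8 = 8
i=3,m=1: even sum, s = 8+3 = 11
i=3,m=2: odd sum, s = 11-2 = 9
i=3,m=3: even sum, s = 9+9 = 18
i=3,m=4: odd sum, s = 18-4 = 14
i=4,m=1: odd sum, s = 14-1 = 13
i=4,m=2: even sum, s = 13+8 = 21
i=4,m=3: odd sum, s = 21-3 = 18
i=4,m=4: even sum, s = 18+16 = 34

34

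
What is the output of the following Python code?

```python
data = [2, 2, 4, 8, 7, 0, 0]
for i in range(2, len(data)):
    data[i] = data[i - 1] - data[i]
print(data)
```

i=2: data[2] = 2-4 = -2 → [2, 2, -2, 8, 7, 0, 0]
i=3: data[3] = (-2)-8 = -10 → [2, 2, -2, -10, 7, 0, 0]
i=4: data[4] = (-10)-7 = -17 → [2, 2, -2, -10, -17, 0, 0]
i=5: data[5] = (-17)-0 = -17 → [2, 2, -2, -10, -17, -17, 0]
i=6: data[6] = (-17)-0 = -17 → [2, 2, -2, -10, -17, -17, -17]

[2, 2, -2, -10, -17, -17, -17]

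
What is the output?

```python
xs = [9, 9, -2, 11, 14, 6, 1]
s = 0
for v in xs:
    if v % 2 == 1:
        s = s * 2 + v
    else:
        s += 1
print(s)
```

v=9: odd, s = 0*2+9 = 9
v=9: odd, s = 9*2+9 = 27
v=-2: not odd, s = 27+1 = 28
v=11: odd, s = 28*2+11 = 67
v=14: not odd, s = 67+1 = 68
v=6: not odd, s = 68+1 = 69
v=1: odd, s = 69*2+1 = 139

139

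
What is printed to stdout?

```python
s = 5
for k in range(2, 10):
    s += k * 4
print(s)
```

181

k=2: s = 5+2*4 = 13
k=3: s = 13+3*4 = 25
k=4: s = 25+4*4 = 41
k=5: s = 41+5*4 = 61
k=6: s = 61+6*4 = 85
k=7: s = 85+7*4 = 113
k=8: s = 113+8*4 = 145
k=9: s = 145+9*4 = 181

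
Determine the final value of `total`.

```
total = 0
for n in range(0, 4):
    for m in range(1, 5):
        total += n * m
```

60

n=0,m=1: total = 0+0 = 0
n=0,m=2: total = 0+0 = 0
n=0,m=3: total = 0+0 = 0
n=0,m=4: total = 0+0 = 0
n=1,m=1: total = 0+1 = 1
n=1,m=2: total = 1+2 = 3
n=1,m=3: total = 3+3 = 6
n=1,m=4: total = 6+4 = 10
n=2,m=1: total = 10+2 = 12
n=2,m=2: total = 12+4 = 16
n=2,m=3: total = 16+6 = 22
n=2,m=4: total = 22+8 = 30
n=3,m=1: total = 30+3 = 33
n=3,m=2: total = 33+6 = 39
n=3,m=3: total = 39+9 = 48
n=3,m=4: total = 48+12 = 60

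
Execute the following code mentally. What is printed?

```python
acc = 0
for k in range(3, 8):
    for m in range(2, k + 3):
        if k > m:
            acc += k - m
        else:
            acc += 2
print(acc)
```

k=3,m=2: 3>2, acc = 0+1 = 1
k=3,m=3: not 3>3, acc = 1+2 = 3
k=3,m=4: not 3>4, acc = 3+2 = 5
k=3,m=5: not 3>5, acc = 5+2 = 7
k=4,m=2: 4>2, acc = 7+2 = 9
k=4,m=3: 4>3, acc = 9+1 = 10
k=4,m=4: not 4>4, acc = 10+2 = 12
k=4,m=5: not 4>5, acc = 12+2 = 14
k=4,m=6: not 4>6, acc = 14+2 = 16
k=5,m=2: 5>2, acc = 16+3 = 19
k=5,m=3: 5>3, acc = 19+2 = 21
k=5,m=4: 5>4, acc = 21+1 = 22
k=5,m=5: not 5>5, acc = 22+2 = 24
k=5,m=6: not 5>6, acc = 24+2 = 26
k=5,m=7: not 5>7, acc = 26+2 = 28
k=6,m=2: 6>2, acc = 28+4 = 32
k=6,m=3: 6>3, acc = 32+3 = 35
k=6,m=4: 6>4, acc = 35+2 = 37
k=6,m=5: 6>5, acc = 37+1 = 38
k=6,m=6: not 6>6, acc = 38+2 = 40
k=6,m=7: not 6>7, acc = 40+2 = 42
k=6,m=8: not 6>8, acc = 42+2 = 44
k=7,m=2: 7>2, acc = 44+5 = 49
k=7,m=3: 7>3, acc = 49+4 = 53
k=7,m=4: 7>4, acc = 53+3 = 56
k=7,m=5: 7>5, acc = 56+2 = 58
k=7,m=6: 7>6, acc = 58+1 = 59
k=7,m=7: not 7>7, acc = 59+2 = 61
k=7,m=8: not 7>8, acc = 61+2 = 63
k=7,m=9: not 7>9, acc = 63+2 = 65

65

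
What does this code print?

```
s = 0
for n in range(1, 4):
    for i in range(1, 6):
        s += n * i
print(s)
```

n=1,i=1: s = 0+1 = 1
n=1,i=2: s = 1+2 = 3
n=1,i=3: s = 3+3 = 6
n=1,i=4: s = 6+4 = 10
n=1,i=5: s = 10+5 = 15
n=2,i=1: s = 15+2 = 17
n=2,i=2: s = 17+4 = 21
n=2,i=3: s = 21+6 = 27
n=2,i=4: s = 27+8 = 35
n=2,i=5: s = 35+10 = 45
n=3,i=1: s = 45+3 = 48
n=3,i=2: s = 48+6 = 54
n=3,i=3: s = 54+9 = 63
n=3,i=4: s = 63+12 = 75
n=3,i=5: s = 75+15 = 90

90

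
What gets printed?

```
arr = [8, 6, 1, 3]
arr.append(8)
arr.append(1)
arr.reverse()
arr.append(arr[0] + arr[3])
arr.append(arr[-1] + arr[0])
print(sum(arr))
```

append 8 → [8, 6, 1, 3, 8]
append 1 → [8, 6, 1, 3, 8, 1]
reverse → [1, 8, 3, 1, 6, 8]
append arr[0]+arr[3] = 1+1 = 2 → [1, 8, 3, 1, 6, 8, 2]
append arr[-1]+arr[0] = 2+1 = 3 → [1, 8, 3, 1, 6, 8, 2, 3]
sum = 32

32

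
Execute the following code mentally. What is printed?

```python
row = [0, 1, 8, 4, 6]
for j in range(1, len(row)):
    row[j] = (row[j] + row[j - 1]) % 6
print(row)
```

[0, 1, 3, 1, 1]

j=1: row[1] = (1+0)%6 = 1 → [0, 1, 8, 4, 6]
j=2: row[2] = (8+1)%6 = 3 → [0, 1, 3, 4, 6]
j=3: row[3] = (4+3)%6 = 1 → [0, 1, 3, 1, 6]
j=4: row[4] = (6+1)%6 = 1 → [0, 1, 3, 1, 1]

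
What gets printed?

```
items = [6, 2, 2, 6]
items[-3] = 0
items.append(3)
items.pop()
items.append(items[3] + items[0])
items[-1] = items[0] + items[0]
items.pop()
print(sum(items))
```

14

items[-3] = 0 → [6, 0, 2, 6]
append 3 → [6, 0, 2, 6, 3]
pop() removes 3 → [6, 0, 2, 6]
append items[3]+items[0] = 6+6 = 12 → [6, 0, 2, 6, 12]
items[-1] = items[0]+items[0] = 6+6 = 12 → [6, 0, 2, 6, 12]
pop() removes 12 → [6, 0, 2, 6]
sum = 14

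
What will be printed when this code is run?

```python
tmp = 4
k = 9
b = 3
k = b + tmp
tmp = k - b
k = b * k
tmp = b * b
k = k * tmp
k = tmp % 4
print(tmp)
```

k = 3+4 = 7
tmp = 7-3 = 4
k = 3*7 = 21
tmp = 3*3 = 9
k = 21*9 = 189
k = 9%4 = 1

9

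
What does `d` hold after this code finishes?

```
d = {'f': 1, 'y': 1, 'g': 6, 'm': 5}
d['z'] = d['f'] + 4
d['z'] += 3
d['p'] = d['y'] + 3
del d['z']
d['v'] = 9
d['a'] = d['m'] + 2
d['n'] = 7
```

{'f': 1, 'y': 1, 'g': 6, 'm': 5, 'p': 4, 'v': 9, 'a': 7, 'n': 7}

d['z'] = d['f']+4 = 5 → {'f': 1, 'y': 1, 'g': 6, 'm': 5, 'z': 5}
d['z'] = 5+3 = 8 → {'f': 1, 'y': 1, 'g': 6, 'm': 5, 'z': 8}
d['p'] = d['y']+3 = 4 → {'f': 1, 'y': 1, 'g': 6, 'm': 5, 'z': 8, 'p': 4}
del 'z' → {'f': 1, 'y': 1, 'g': 6, 'm': 5, 'p': 4}
d['v'] = 9 → {'f': 1, 'y': 1, 'g': 6, 'm': 5, 'p': 4, 'v': 9}
d['a'] = d['m']+2 = 7 → {'f': 1, 'y': 1, 'g': 6, 'm': 5, 'p': 4, 'v': 9, 'a': 7}
d['n'] = 7 → {'f': 1, 'y': 1, 'g': 6, 'm': 5, 'p': 4, 'v': 9, 'a': 7, 'n': 7}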